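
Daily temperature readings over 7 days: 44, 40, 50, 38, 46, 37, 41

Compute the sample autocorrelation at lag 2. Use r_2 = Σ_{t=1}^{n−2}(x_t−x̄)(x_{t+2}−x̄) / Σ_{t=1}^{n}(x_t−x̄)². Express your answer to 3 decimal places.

0.537

Mean x̄ = (44 + 40 + 50 + 38 + 46 + 37 + 41)/7 = 42.2857
Deviations from mean: 1.7143, -2.2857, 7.7143, -4.2857, 3.7143, -5.2857, -1.2857
Numerator Σ_{t=1}^{5}(x_t−x̄)(x_{t+2}−x̄) = 69.5510
Denominator Σ(x_t−x̄)² = 129.4286
r_2 = 69.5510 / 129.4286 = 0.537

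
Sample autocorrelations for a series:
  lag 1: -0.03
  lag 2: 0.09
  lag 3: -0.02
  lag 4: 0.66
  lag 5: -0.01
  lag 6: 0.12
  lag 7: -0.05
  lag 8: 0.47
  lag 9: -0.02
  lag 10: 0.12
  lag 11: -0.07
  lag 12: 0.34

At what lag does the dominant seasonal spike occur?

The largest autocorrelation is r_4 = 0.66, with weaker echoes at lags 8 (0.47) and 12 (0.34); the remaining lags stay at or below 0.12.
The dominant spike at lag 4 indicates a seasonal period of 4.

4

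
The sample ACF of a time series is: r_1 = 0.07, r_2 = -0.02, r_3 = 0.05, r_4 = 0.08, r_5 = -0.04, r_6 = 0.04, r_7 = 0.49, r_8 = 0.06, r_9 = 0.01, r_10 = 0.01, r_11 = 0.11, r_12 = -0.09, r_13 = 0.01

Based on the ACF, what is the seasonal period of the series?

The largest autocorrelation is r_7 = 0.49; the remaining lags stay at or below 0.11.
The dominant spike at lag 7 indicates a seasonal period of 7.

7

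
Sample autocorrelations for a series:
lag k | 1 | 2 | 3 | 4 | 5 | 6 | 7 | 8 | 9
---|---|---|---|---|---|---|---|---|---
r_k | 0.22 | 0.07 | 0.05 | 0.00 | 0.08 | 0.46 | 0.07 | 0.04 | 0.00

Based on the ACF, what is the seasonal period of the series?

6

The largest autocorrelation is r_6 = 0.46; the remaining lags stay at or below 0.22. The elevated value at lag 1 (0.22), dropping to 0.07 at lag 2, reflects decaying short-term dependence rather than seasonality.
The dominant spike at lag 6 indicates a seasonal period of 6.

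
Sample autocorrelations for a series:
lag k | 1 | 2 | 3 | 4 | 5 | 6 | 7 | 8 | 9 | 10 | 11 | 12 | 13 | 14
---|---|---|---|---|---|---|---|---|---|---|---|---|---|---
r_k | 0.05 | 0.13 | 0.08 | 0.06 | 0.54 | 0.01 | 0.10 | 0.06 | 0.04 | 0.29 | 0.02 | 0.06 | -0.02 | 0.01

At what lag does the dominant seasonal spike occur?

5

The largest autocorrelation is r_5 = 0.54, with a weaker echo at lag 10 (0.29); the remaining lags stay at or below 0.13.
The dominant spike at lag 5 indicates a seasonal period of 5.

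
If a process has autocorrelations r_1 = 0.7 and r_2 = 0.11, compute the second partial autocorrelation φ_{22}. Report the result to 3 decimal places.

-0.745

φ_{22} = (r_2 − r_1²) / (1 − r_1²)
r_1² = (0.7)² = 0.49
Numerator = 0.11 − 0.4900 = -0.3800; denominator = 1 − 0.4900 = 0.5100
φ_{22} = -0.3800 / 0.5100 = -0.745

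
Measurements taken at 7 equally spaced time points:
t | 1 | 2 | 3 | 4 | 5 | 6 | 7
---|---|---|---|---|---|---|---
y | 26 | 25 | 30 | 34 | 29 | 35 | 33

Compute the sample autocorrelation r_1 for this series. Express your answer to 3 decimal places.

0.274

Mean ȳ = (26 + 25 + 30 + 34 + 29 + 35 + 33)/7 = 30.2857
Deviations from mean: -4.2857, -5.2857, -0.2857, 3.7143, -1.2857, 4.7143, 2.7143
Σ(y_t−ȳ)(y_{t+1}−ȳ) = (22.6531) + (1.5102) + (-1.0612) + (-4.7755) + (-6.0612) + (12.7959) = 25.0612
Denominator Σ(y_t−ȳ)² = 91.4286
r_1 = 25.0612 / 91.4286 = 0.274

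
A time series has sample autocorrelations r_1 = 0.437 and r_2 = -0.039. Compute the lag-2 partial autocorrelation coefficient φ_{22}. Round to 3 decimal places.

φ_{22} = (r_2 − r_1²) / (1 − r_1²)
r_1² = (0.437)² = 0.190969
Numerator = -0.039 − 0.1910 = -0.2300; denominator = 1 − 0.1910 = 0.8090
φ_{22} = -0.2300 / 0.8090 = -0.284

-0.284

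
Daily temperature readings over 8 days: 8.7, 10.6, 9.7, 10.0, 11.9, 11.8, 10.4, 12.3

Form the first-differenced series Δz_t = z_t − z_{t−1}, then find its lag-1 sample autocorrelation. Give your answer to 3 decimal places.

-0.361

First differences Δz: 1.9, -0.9, 0.3, 1.9, -0.1, -1.4, 1.9
Mean of differences = 0.5143
Numerator Σ(Δz_t−Δz̄)(Δz_{t+1}−Δz̄) = -4.2816
Denominator Σ(Δz_t−Δz̄)² = 11.8486
r_1(Δz) = -4.2816 / 11.8486 = -0.361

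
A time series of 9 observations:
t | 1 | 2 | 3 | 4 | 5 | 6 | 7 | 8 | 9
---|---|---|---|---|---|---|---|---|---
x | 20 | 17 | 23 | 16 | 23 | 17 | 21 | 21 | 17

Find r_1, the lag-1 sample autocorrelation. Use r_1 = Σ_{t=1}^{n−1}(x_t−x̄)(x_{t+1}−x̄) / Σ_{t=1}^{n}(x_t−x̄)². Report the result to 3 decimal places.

-0.804

Mean x̄ = (20 + 17 + 23 + 16 + 23 + 17 + 21 + 21 + 17)/9 = 19.4444
Numerator Σ_{t=1}^{8}(x_t−x̄)(x_{t+1}−x̄) = -48.4198
Denominator Σ(x_t−x̄)² = 60.2222
r_1 = -48.4198 / 60.2222 = -0.804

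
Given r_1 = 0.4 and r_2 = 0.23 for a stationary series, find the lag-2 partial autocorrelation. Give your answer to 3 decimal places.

0.083

φ_{22} = (r_2 − r_1²) / (1 − r_1²)
r_1² = (0.4)² = 0.16
Numerator = 0.23 − 0.1600 = 0.0700; denominator = 1 − 0.1600 = 0.8400
φ_{22} = 0.0700 / 0.8400 = 0.083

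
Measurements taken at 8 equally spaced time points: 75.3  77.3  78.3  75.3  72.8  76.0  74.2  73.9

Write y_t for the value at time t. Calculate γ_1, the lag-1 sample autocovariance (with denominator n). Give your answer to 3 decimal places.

0.604

Mean ȳ = (75.3 + 77.3 + 78.3 + 75.3 + 72.8 + 76.0 + 74.2 + 73.9)/8 = 75.3875
Σ_{t=1}^{7}(y_t−ȳ)(y_{t+1}−ȳ) = 4.8286
γ_1 = 4.8286 / 8 = 0.604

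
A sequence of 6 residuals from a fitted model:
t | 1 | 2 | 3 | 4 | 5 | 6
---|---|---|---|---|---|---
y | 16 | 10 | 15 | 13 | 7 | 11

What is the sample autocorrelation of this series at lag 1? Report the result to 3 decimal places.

Mean ȳ = (16 + 10 + 15 + 13 + 7 + 11)/6 = 12.0000
Σ(y_t−ȳ)(y_{t+1}−ȳ) = (-8.0000) + (-6.0000) + (3.0000) + (-5.0000) + (5.0000) = -11.0000
Denominator Σ(y_t−ȳ)² = 56.0000
r_1 = -11.0000 / 56.0000 = -0.196

-0.196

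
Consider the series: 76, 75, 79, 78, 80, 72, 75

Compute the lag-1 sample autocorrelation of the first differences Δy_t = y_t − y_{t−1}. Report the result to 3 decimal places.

-0.533

First differences Δy: -1, 4, -1, 2, -8, 3
Mean of differences = -0.1667
Numerator Σ(Δy_t−Δȳ)(Δy_{t+1}−Δȳ) = -50.5278
Denominator Σ(Δy_t−Δȳ)² = 94.8333
r_1(Δy) = -50.5278 / 94.8333 = -0.533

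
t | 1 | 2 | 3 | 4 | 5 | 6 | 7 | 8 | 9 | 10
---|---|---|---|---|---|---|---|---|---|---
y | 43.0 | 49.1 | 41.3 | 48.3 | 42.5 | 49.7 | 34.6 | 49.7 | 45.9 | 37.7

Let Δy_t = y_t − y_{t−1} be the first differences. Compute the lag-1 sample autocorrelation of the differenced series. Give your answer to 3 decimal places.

-0.717

First differences Δy: 6.1, -7.8, 7.0, -5.8, 7.2, -15.1, 15.1, -3.8, -8.2
Mean of differences = -0.5889
Numerator Σ(Δy_t−Δȳ)(Δy_{t+1}−Δȳ) = -549.7212
Denominator Σ(Δy_t−Δȳ)² = 767.1089
r_1(Δy) = -549.7212 / 767.1089 = -0.717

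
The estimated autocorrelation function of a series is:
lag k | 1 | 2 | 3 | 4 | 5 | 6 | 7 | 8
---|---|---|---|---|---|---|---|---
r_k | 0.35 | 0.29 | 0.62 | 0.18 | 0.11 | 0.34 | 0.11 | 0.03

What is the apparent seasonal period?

3

The largest autocorrelation is r_3 = 0.62; the remaining lags stay at or below 0.35. The elevated value at lag 1 (0.35), dropping to 0.29 at lag 2, reflects decaying short-term dependence rather than seasonality.
The dominant spike at lag 3 indicates a seasonal period of 3.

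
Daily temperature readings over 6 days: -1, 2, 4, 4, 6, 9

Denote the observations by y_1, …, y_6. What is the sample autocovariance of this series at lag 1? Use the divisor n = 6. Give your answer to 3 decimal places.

3.333

Mean ȳ = (-1 + 2 + 4 + 4 + 6 + 9)/6 = 4.0000
Σ_{t=1}^{5}(y_t−ȳ)(y_{t+1}−ȳ) = 20.0000
γ_1 = 20.0000 / 6 = 3.333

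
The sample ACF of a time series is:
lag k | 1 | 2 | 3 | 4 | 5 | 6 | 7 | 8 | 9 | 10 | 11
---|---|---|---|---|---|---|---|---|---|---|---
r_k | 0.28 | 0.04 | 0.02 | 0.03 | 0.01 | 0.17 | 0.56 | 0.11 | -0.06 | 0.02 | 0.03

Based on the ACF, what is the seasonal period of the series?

7

The largest autocorrelation is r_7 = 0.56; the remaining lags stay at or below 0.28. The elevated value at lag 1 (0.28), dropping to 0.04 at lag 2, reflects decaying short-term dependence rather than seasonality.
The dominant spike at lag 7 indicates a seasonal period of 7.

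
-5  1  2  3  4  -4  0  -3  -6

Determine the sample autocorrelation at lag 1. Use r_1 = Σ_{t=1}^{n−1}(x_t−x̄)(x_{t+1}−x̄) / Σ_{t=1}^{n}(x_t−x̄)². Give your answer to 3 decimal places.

Mean x̄ = (-5 + 1 + 2 + 3 + 4 − 4 + 0 − 3 − 6)/9 = -0.8889
Numerator Σ_{t=1}^{8}(x_t−x̄)(x_{t+1}−x̄) = 18.8765
Denominator Σ(x_t−x̄)² = 108.8889
r_1 = 18.8765 / 108.8889 = 0.173

0.173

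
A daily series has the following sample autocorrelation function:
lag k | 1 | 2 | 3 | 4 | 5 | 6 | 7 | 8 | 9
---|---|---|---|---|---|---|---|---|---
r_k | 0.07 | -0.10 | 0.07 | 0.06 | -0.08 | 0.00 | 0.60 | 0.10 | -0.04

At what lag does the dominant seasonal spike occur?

The largest autocorrelation is r_7 = 0.60; the remaining lags stay at or below 0.10.
The dominant spike at lag 7 indicates a seasonal period of 7.

7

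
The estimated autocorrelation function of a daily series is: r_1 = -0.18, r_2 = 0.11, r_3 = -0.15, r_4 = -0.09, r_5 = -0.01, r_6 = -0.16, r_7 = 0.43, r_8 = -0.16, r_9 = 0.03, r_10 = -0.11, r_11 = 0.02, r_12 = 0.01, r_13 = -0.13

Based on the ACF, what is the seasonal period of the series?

The largest autocorrelation is r_7 = 0.43; the remaining lags stay at or below 0.11.
The dominant spike at lag 7 indicates a seasonal period of 7.

7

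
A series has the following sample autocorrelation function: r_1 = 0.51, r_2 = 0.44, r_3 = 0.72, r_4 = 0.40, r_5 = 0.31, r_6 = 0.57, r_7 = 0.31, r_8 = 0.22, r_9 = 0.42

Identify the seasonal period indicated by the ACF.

The largest autocorrelation is r_3 = 0.72, with a weaker echo at lag 6 (0.57); the remaining lags stay at or below 0.51. The elevated value at lag 1 (0.51), dropping to 0.44 at lag 2, reflects decaying short-term dependence rather than seasonality.
The dominant spike at lag 3 indicates a seasonal period of 3.

3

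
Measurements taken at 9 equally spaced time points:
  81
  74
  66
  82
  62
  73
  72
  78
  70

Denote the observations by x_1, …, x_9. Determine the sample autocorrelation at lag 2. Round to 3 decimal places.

0.128

Mean x̄ = (81 + 74 + 66 + 82 + 62 + 73 + 72 + 78 + 70)/9 = 73.1111
Numerator Σ_{t=1}^{7}(x_t−x̄)(x_{t+2}−x̄) = 45.0864
Denominator Σ(x_t−x̄)² = 350.8889
r_2 = 45.0864 / 350.8889 = 0.128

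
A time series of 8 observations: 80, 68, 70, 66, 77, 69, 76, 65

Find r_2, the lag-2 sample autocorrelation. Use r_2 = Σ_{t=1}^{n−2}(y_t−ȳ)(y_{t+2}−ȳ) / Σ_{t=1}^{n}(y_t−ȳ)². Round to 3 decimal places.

0.243

Mean ȳ = (80 + 68 + 70 + 66 + 77 + 69 + 76 + 65)/8 = 71.3750
Deviations from mean: 8.6250, -3.3750, -1.3750, -5.3750, 5.6250, -2.3750, 4.6250, -6.3750
Σ(y_t−ȳ)(y_{t+2}−ȳ) = (-11.8594) + (18.1406) + (-7.7344) + (12.7656) + (26.0156) + (15.1406) = 52.4688
Denominator Σ(y_t−ȳ)² = 215.8750
r_2 = 52.4688 / 215.8750 = 0.243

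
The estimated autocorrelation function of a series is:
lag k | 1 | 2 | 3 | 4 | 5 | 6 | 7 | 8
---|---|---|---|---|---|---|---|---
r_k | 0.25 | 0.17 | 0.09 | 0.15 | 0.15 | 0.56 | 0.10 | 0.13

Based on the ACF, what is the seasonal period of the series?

6

The largest autocorrelation is r_6 = 0.56; the remaining lags stay at or below 0.25. The elevated value at lag 1 (0.25), dropping to 0.17 at lag 2, reflects decaying short-term dependence rather than seasonality.
The dominant spike at lag 6 indicates a seasonal period of 6.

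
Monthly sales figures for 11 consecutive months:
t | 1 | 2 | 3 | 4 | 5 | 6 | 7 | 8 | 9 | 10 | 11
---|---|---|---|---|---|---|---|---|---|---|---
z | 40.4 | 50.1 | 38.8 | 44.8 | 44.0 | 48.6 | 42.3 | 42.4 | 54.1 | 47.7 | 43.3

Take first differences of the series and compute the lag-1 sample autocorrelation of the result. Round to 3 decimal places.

First differences Δz: 9.7, -11.3, 6.0, -0.8, 4.6, -6.3, 0.1, 11.7, -6.4, -4.4
Mean of differences = 0.2900
Numerator Σ(Δz_t−Δz̄)(Δz_{t+1}−Δz̄) = -260.4381
Denominator Σ(Δz_t−Δz̄)² = 515.6490
r_1(Δz) = -260.4381 / 515.6490 = -0.505

-0.505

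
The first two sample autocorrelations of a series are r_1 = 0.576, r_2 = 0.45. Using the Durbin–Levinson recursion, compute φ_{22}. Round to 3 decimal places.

0.177

φ_{22} = (r_2 − r_1²) / (1 − r_1²)
r_1² = (0.576)² = 0.331776
Numerator = 0.45 − 0.3318 = 0.1182; denominator = 1 − 0.3318 = 0.6682
φ_{22} = 0.1182 / 0.6682 = 0.177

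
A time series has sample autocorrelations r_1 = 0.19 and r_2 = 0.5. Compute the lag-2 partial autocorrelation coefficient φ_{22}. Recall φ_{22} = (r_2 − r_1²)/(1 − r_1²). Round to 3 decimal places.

φ_{22} = (r_2 − r_1²) / (1 − r_1²)
r_1² = (0.19)² = 0.0361
Numerator = 0.5 − 0.0361 = 0.4639; denominator = 1 − 0.0361 = 0.9639
φ_{22} = 0.4639 / 0.9639 = 0.481

0.481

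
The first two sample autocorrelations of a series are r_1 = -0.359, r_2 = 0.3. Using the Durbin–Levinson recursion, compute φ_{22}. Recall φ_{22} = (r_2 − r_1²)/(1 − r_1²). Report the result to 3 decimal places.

0.196

φ_{22} = (r_2 − r_1²) / (1 − r_1²)
r_1² = (-0.359)² = 0.128881
Numerator = 0.3 − 0.1289 = 0.1711; denominator = 1 − 0.1289 = 0.8711
φ_{22} = 0.1711 / 0.8711 = 0.196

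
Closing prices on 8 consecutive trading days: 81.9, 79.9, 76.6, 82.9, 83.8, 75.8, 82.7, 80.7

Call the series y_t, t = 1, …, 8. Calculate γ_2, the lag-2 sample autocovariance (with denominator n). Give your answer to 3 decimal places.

Mean ȳ = (81.9 + 79.9 + 76.6 + 82.9 + 83.8 + 75.8 + 82.7 + 80.7)/8 = 80.5375
Deviations: 1.3625, -0.6375, -3.9375, 2.3625, 3.2625, -4.7375, 2.1625, 0.1625
Σ_{t=1}^{6}(y_t−ȳ)(y_{t+2}−ȳ) = -24.6241
γ_2 = -24.6241 / 8 = -3.078

-3.078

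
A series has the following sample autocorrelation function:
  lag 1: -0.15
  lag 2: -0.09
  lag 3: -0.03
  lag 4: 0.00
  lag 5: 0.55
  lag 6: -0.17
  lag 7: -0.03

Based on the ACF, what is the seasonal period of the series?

The largest autocorrelation is r_5 = 0.55; the remaining lags stay at or below 0.00.
The dominant spike at lag 5 indicates a seasonal period of 5.

5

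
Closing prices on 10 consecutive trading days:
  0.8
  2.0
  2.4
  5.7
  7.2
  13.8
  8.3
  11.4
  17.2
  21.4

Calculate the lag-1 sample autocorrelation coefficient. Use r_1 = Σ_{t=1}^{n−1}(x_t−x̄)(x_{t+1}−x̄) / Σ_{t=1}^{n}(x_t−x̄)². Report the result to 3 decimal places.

0.564

Mean x̄ = (0.8 + 2.0 + 2.4 + 5.7 + 7.2 + 13.8 + 8.3 + 11.4 + 17.2 + 21.4)/10 = 9.0200
Numerator Σ_{t=1}^{9}(x_t−x̄)(x_{t+1}−x̄) = 239.0796
Denominator Σ(x_t−x̄)² = 424.2160
r_1 = 239.0796 / 424.2160 = 0.564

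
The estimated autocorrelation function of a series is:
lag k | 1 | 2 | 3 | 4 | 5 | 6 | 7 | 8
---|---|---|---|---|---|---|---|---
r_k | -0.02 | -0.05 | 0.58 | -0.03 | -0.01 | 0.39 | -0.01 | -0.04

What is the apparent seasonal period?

3

The largest autocorrelation is r_3 = 0.58, with a weaker echo at lag 6 (0.39); the remaining lags stay at or below -0.01.
The dominant spike at lag 3 indicates a seasonal period of 3.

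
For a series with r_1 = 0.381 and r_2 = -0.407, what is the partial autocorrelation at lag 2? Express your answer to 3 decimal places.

-0.646

φ_{22} = (r_2 − r_1²) / (1 − r_1²)
r_1² = (0.381)² = 0.145161
Numerator = -0.407 − 0.1452 = -0.5522; denominator = 1 − 0.1452 = 0.8548
φ_{22} = -0.5522 / 0.8548 = -0.646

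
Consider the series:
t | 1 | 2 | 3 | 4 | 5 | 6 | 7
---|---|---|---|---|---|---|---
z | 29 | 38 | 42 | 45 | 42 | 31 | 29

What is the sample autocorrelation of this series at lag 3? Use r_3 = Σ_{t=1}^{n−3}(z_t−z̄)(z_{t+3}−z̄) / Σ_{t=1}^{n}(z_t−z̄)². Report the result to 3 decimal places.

-0.541

Mean z̄ = (29 + 38 + 42 + 45 + 42 + 31 + 29)/7 = 36.5714
Deviations from mean: -7.5714, 1.4286, 5.4286, 8.4286, 5.4286, -5.5714, -7.5714
Σ(z_t−z̄)(z_{t+3}−z̄) = (-63.8163) + (7.7551) + (-30.2449) + (-63.8163) = -150.1224
Denominator Σ(z_t−z̄)² = 277.7143
r_3 = -150.1224 / 277.7143 = -0.541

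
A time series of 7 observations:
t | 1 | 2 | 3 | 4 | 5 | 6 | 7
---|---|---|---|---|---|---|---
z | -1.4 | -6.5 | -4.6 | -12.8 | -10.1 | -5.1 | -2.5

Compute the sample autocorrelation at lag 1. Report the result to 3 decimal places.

Mean z̄ = (-1.4 − 6.5 − 4.6 − 12.8 − 10.1 − 5.1 − 2.5)/7 = -6.1429
Σ(z_t−z̄)(z_{t+1}−z̄) = (-1.6939) + (-0.5510) + (-10.2710) + (26.3433) + (-4.1267) + (3.7990) = 13.4996
Denominator Σ(z_t−z̄)² = 99.3371
r_1 = 13.4996 / 99.3371 = 0.136

0.136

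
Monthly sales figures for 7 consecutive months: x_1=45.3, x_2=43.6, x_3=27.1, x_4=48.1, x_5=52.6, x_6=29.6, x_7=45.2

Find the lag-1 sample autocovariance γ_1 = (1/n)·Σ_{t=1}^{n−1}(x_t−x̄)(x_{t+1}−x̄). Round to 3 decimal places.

Mean x̄ = (45.3 + 43.6 + 27.1 + 48.1 + 52.6 + 29.6 + 45.2)/7 = 41.6429
Σ_{t=1}^{6}(x_t−x̄)(x_{t+1}−x̄) = -219.2518
γ_1 = -219.2518 / 7 = -31.322

-31.322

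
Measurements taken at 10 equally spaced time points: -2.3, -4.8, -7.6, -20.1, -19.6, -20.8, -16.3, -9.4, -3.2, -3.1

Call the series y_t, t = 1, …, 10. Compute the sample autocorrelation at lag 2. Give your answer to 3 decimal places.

Mean ȳ = (-2.3 − 4.8 − 7.6 − 20.1 − 19.6 − 20.8 − 16.3 − 9.4 − 3.2 − 3.1)/10 = -10.7200
Numerator Σ_{t=1}^{8}(y_t−ȳ)(y_{t+2}−ȳ) = 41.9272
Denominator Σ(y_t−ȳ)² = 531.6160
r_2 = 41.9272 / 531.6160 = 0.079

0.079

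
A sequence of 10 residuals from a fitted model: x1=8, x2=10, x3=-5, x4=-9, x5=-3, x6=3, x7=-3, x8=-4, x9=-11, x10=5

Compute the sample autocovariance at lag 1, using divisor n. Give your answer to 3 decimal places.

6.439

Mean x̄ = (8 + 10 − 5 − 9 − 3 + 3 − 3 − 4 − 11 + 5)/10 = -0.9000
Σ_{t=1}^{9}(x_t−x̄)(x_{t+1}−x̄) = 64.3900
γ_1 = 64.3900 / 10 = 6.439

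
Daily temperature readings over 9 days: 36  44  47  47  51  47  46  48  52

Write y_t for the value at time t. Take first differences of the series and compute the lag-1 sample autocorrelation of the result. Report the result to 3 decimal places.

First differences Δy: 8, 3, 0, 4, -4, -1, 2, 4
Mean of differences = 2.0000
Numerator Σ(Δy_t−Δȳ)(Δy_{t+1}−Δȳ) = 6.0000
Denominator Σ(Δy_t−Δȳ)² = 94.0000
r_1(Δy) = 6.0000 / 94.0000 = 0.064

0.064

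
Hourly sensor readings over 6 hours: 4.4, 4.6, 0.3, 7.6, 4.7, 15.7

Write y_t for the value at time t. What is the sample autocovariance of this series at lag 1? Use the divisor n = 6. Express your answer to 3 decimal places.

Mean ȳ = (4.4 + 4.6 + 0.3 + 7.6 + 4.7 + 15.7)/6 = 6.2167
Deviations: -1.8167, -1.6167, -5.9167, 1.3833, -1.5167, 9.4833
Σ_{t=1}^{5}(y_t−ȳ)(y_{t+1}−ȳ) = -12.1636
γ_1 = -12.1636 / 6 = -2.027

-2.027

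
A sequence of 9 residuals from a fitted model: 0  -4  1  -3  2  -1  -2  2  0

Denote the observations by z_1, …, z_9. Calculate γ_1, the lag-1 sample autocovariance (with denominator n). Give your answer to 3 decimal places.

-2.232

Mean z̄ = (0 − 4 + 1 − 3 + 2 − 1 − 2 + 2 + 0)/9 = -0.5556
Σ_{t=1}^{8}(z_t−z̄)(z_{t+1}−z̄) = -20.0864
γ_1 = -20.0864 / 9 = -2.232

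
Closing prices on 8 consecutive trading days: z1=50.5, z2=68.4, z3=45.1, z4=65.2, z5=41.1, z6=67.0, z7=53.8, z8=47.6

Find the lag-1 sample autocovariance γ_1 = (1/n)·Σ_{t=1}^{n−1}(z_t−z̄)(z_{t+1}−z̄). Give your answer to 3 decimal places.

Mean z̄ = (50.5 + 68.4 + 45.1 + 65.2 + 41.1 + 67.0 + 53.8 + 47.6)/8 = 54.8375
Deviations: -4.3375, 13.5625, -9.7375, 10.3625, -13.7375, 12.1625, -1.0375, -7.2375
Σ_{t=1}^{7}(z_t−z̄)(z_{t+1}−z̄) = -606.3439
γ_1 = -606.3439 / 8 = -75.793

-75.793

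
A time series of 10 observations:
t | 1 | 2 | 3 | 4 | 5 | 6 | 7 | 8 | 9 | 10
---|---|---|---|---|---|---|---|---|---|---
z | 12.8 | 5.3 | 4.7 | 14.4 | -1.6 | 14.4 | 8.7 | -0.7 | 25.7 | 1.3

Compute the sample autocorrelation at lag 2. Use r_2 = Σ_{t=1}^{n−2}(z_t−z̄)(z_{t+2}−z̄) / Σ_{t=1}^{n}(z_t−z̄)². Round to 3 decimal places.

Mean z̄ = (12.8 + 5.3 + 4.7 + 14.4 − 1.6 + 14.4 + 8.7 − 0.7 + 25.7 + 1.3)/10 = 8.5000
Numerator Σ_{t=1}^{8}(z_t−z̄)(z_{t+2}−z̄) = 51.3500
Denominator Σ(z_t−z̄)² = 647.1600
r_2 = 51.3500 / 647.1600 = 0.079

0.079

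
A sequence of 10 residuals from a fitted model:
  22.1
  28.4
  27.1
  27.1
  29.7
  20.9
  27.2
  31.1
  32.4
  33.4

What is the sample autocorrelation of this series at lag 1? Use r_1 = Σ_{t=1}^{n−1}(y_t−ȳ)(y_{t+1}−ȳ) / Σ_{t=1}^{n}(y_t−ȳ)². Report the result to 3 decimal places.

0.169

Mean ȳ = (22.1 + 28.4 + 27.1 + 27.1 + 29.7 + 20.9 + 27.2 + 31.1 + 32.4 + 33.4)/10 = 27.9400
Numerator Σ_{t=1}^{9}(y_t−ȳ)(y_{t+1}−ȳ) = 25.0804
Denominator Σ(y_t−ȳ)² = 148.6240
r_1 = 25.0804 / 148.6240 = 0.169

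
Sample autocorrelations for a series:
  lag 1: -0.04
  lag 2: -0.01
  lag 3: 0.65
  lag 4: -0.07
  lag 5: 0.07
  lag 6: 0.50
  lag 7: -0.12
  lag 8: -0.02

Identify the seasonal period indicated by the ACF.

3

The largest autocorrelation is r_3 = 0.65, with a weaker echo at lag 6 (0.50); the remaining lags stay at or below 0.07.
The dominant spike at lag 3 indicates a seasonal period of 3.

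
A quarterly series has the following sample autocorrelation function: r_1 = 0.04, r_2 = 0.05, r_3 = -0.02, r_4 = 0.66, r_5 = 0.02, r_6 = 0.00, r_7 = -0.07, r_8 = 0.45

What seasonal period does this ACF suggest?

The largest autocorrelation is r_4 = 0.66, with a weaker echo at lag 8 (0.45); the remaining lags stay at or below 0.05.
The dominant spike at lag 4 indicates a seasonal period of 4.

4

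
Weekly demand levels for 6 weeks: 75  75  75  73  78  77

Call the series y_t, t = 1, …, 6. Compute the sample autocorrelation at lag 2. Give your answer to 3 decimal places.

Mean ȳ = (75 + 75 + 75 + 73 + 78 + 77)/6 = 75.5000
Deviations from mean: -0.5000, -0.5000, -0.5000, -2.5000, 2.5000, 1.5000
Σ(y_t−ȳ)(y_{t+2}−ȳ) = (0.2500) + (1.2500) + (-1.2500) + (-3.7500) = -3.5000
Denominator Σ(y_t−ȳ)² = 15.5000
r_2 = -3.5000 / 15.5000 = -0.226

-0.226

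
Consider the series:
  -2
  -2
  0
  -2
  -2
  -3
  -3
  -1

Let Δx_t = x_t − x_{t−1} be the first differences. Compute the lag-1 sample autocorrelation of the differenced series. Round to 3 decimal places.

First differences Δx: 0, 2, -2, 0, -1, 0, 2
Mean of differences = 0.1429
Numerator Σ(Δx_t−Δx̄)(Δx_{t+1}−Δx̄) = -3.8776
Denominator Σ(Δx_t−Δx̄)² = 12.8571
r_1(Δx) = -3.8776 / 12.8571 = -0.302

-0.302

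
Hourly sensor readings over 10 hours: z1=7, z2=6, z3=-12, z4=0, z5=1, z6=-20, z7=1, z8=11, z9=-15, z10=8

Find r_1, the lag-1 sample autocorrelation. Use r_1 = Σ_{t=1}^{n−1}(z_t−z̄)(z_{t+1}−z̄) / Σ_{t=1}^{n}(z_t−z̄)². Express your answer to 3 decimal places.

Mean z̄ = (7 + 6 − 12 + 0 + 1 − 20 + 1 + 11 − 15 + 8)/10 = -1.3000
Numerator Σ_{t=1}^{9}(z_t−z̄)(z_{t+1}−z̄) = -382.0900
Denominator Σ(z_t−z̄)² = 1024.1000
r_1 = -382.0900 / 1024.1000 = -0.373

-0.373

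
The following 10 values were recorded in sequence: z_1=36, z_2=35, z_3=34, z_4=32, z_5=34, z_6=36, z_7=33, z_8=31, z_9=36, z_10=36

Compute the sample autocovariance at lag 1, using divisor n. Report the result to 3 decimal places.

0.121

Mean z̄ = (36 + 35 + 34 + 32 + 34 + 36 + 33 + 31 + 36 + 36)/10 = 34.3000
Σ_{t=1}^{9}(z_t−z̄)(z_{t+1}−z̄) = 1.2100
γ_1 = 1.2100 / 10 = 0.121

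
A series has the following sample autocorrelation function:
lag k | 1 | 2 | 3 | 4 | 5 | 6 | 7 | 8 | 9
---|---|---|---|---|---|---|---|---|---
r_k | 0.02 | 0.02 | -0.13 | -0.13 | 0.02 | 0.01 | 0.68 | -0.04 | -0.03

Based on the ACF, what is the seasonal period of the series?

7

The largest autocorrelation is r_7 = 0.68; the remaining lags stay at or below 0.02.
The dominant spike at lag 7 indicates a seasonal period of 7.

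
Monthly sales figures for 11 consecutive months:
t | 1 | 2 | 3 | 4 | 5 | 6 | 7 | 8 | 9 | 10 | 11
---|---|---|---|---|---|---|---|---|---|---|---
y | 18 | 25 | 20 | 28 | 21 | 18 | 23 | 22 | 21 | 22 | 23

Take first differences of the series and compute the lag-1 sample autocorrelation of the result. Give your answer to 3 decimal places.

-0.574

First differences Δy: 7, -5, 8, -7, -3, 5, -1, -1, 1, 1
Mean of differences = 0.5000
Numerator Σ(Δy_t−Δȳ)(Δy_{t+1}−Δȳ) = -127.7500
Denominator Σ(Δy_t−Δȳ)² = 222.5000
r_1(Δy) = -127.7500 / 222.5000 = -0.574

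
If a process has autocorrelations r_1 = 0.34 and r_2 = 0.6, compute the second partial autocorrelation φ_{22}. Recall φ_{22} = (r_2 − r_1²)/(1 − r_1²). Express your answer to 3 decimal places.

φ_{22} = (r_2 − r_1²) / (1 − r_1²)
r_1² = (0.34)² = 0.1156
Numerator = 0.6 − 0.1156 = 0.4844; denominator = 1 − 0.1156 = 0.8844
φ_{22} = 0.4844 / 0.8844 = 0.548

0.548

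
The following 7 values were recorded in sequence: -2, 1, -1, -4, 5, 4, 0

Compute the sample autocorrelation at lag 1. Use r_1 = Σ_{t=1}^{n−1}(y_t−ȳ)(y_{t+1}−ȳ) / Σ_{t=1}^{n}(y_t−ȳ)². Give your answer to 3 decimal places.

-0.021

Mean ȳ = (-2 + 1 − 1 − 4 + 5 + 4 + 0)/7 = 0.4286
Deviations from mean: -2.4286, 0.5714, -1.4286, -4.4286, 4.5714, 3.5714, -0.4286
Numerator Σ_{t=1}^{6}(y_t−ȳ)(y_{t+1}−ȳ) = -1.3265
Denominator Σ(y_t−ȳ)² = 61.7143
r_1 = -1.3265 / 61.7143 = -0.021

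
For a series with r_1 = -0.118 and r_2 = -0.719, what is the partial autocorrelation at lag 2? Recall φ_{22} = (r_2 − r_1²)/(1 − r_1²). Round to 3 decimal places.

-0.743

φ_{22} = (r_2 − r_1²) / (1 − r_1²)
r_1² = (-0.118)² = 0.013924
Numerator = -0.719 − 0.0139 = -0.7329; denominator = 1 − 0.0139 = 0.9861
φ_{22} = -0.7329 / 0.9861 = -0.743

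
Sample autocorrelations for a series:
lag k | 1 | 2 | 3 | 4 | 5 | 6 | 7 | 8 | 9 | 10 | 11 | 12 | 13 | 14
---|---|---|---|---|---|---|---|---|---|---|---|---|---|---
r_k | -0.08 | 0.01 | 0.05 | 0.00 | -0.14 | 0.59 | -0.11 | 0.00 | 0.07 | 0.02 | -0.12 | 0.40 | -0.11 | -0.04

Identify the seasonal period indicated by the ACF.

6

The largest autocorrelation is r_6 = 0.59, with a weaker echo at lag 12 (0.40); the remaining lags stay at or below 0.07.
The dominant spike at lag 6 indicates a seasonal period of 6.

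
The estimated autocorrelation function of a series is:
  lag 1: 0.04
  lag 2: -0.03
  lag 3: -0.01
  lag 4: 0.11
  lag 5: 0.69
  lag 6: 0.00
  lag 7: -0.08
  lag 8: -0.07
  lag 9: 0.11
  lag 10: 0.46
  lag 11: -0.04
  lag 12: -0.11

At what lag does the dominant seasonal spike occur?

5

The largest autocorrelation is r_5 = 0.69, with a weaker echo at lag 10 (0.46); the remaining lags stay at or below 0.11.
The dominant spike at lag 5 indicates a seasonal period of 5.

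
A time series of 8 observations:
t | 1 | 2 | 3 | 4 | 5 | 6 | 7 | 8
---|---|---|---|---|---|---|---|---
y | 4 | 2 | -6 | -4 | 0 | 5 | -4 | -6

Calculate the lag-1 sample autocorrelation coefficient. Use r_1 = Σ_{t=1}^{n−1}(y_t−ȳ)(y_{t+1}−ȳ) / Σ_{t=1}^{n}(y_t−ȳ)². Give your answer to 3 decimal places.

0.107

Mean ȳ = (4 + 2 − 6 − 4 + 0 + 5 − 4 − 6)/8 = -1.1250
Deviations from mean: 5.1250, 3.1250, -4.8750, -2.8750, 1.1250, 6.1250, -2.8750, -4.8750
Numerator Σ_{t=1}^{7}(y_t−ȳ)(y_{t+1}−ȳ) = 14.8594
Denominator Σ(y_t−ȳ)² = 138.8750
r_1 = 14.8594 / 138.8750 = 0.107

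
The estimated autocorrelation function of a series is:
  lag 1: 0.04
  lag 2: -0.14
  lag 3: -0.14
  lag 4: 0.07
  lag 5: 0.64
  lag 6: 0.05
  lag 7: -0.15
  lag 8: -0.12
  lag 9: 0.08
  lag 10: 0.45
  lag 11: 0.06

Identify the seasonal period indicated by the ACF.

The largest autocorrelation is r_5 = 0.64, with a weaker echo at lag 10 (0.45); the remaining lags stay at or below 0.08.
The dominant spike at lag 5 indicates a seasonal period of 5.

5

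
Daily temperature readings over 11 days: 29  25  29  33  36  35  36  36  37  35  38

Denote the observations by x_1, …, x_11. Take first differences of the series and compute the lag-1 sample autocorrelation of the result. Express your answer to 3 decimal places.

-0.151

First differences Δx: -4, 4, 4, 3, -1, 1, 0, 1, -2, 3
Mean of differences = 0.9000
Numerator Σ(Δx_t−Δx̄)(Δx_{t+1}−Δx̄) = -9.8100
Denominator Σ(Δx_t−Δx̄)² = 64.9000
r_1(Δx) = -9.8100 / 64.9000 = -0.151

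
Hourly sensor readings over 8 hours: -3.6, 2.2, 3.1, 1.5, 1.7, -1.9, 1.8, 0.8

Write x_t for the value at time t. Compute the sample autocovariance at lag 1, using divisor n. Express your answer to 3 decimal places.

-0.685

Mean x̄ = (-3.6 + 2.2 + 3.1 + 1.5 + 1.7 − 1.9 + 1.8 + 0.8)/8 = 0.7000
Σ_{t=1}^{7}(x_t−x̄)(x_{t+1}−x̄) = -5.4800
γ_1 = -5.4800 / 8 = -0.685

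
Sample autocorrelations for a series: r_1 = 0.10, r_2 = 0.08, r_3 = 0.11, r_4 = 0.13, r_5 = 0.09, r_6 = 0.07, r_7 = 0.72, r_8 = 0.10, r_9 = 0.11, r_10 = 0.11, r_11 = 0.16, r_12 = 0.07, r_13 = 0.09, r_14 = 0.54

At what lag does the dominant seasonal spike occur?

The largest autocorrelation is r_7 = 0.72, with a weaker echo at lag 14 (0.54); the remaining lags stay at or below 0.16.
The dominant spike at lag 7 indicates a seasonal period of 7.

7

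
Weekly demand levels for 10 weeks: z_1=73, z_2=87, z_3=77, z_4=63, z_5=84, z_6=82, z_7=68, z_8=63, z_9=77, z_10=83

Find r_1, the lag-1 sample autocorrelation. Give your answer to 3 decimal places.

Mean z̄ = (73 + 87 + 77 + 63 + 84 + 82 + 68 + 63 + 77 + 83)/10 = 75.7000
Numerator Σ_{t=1}^{9}(z_t−z̄)(z_{t+1}−z̄) = -43.1900
Denominator Σ(z_t−z̄)² = 682.1000
r_1 = -43.1900 / 682.1000 = -0.063

-0.063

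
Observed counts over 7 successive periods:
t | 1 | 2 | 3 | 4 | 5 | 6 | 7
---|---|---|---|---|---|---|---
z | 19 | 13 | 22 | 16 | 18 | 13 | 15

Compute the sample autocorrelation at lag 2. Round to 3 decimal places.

0.347

Mean z̄ = (19 + 13 + 22 + 16 + 18 + 13 + 15)/7 = 16.5714
Deviations from mean: 2.4286, -3.5714, 5.4286, -0.5714, 1.4286, -3.5714, -1.5714
Σ(z_t−z̄)(z_{t+2}−z̄) = (13.1837) + (2.0408) + (7.7551) + (2.0408) + (-2.2449) = 22.7755
Denominator Σ(z_t−z̄)² = 65.7143
r_2 = 22.7755 / 65.7143 = 0.347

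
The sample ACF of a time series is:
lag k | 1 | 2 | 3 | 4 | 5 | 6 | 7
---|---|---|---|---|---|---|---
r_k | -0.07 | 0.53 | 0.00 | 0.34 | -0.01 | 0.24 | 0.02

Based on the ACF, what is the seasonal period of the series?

The largest autocorrelation is r_2 = 0.53, with weaker echoes at lags 4 (0.34) and 6 (0.24); the remaining lags stay at or below 0.02.
The dominant spike at lag 2 indicates a seasonal period of 2.

2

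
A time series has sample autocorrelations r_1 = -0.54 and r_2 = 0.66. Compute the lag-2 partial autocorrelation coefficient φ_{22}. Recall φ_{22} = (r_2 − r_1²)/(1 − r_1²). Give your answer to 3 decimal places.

φ_{22} = (r_2 − r_1²) / (1 − r_1²)
r_1² = (-0.54)² = 0.2916
Numerator = 0.66 − 0.2916 = 0.3684; denominator = 1 − 0.2916 = 0.7084
φ_{22} = 0.3684 / 0.7084 = 0.520

0.520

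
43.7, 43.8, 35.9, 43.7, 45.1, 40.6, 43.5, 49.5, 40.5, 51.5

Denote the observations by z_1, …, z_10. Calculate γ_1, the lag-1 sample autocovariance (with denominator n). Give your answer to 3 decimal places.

Mean z̄ = (43.7 + 43.8 + 35.9 + 43.7 + 45.1 + 40.6 + 43.5 + 49.5 + 40.5 + 51.5)/10 = 43.7800
Σ_{t=1}^{9}(z_t−z̄)(z_{t+1}−z̄) = -48.6264
γ_1 = -48.6264 / 10 = -4.863

-4.863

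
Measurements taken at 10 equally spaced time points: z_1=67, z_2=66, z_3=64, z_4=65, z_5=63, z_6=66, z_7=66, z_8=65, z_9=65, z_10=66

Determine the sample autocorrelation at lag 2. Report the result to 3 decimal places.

Mean z̄ = (67 + 66 + 64 + 65 + 63 + 66 + 66 + 65 + 65 + 66)/10 = 65.3000
Numerator Σ_{t=1}^{8}(z_t−z̄)(z_{t+2}−z̄) = -1.8800
Denominator Σ(z_t−z̄)² = 12.1000
r_2 = -1.8800 / 12.1000 = -0.155

-0.155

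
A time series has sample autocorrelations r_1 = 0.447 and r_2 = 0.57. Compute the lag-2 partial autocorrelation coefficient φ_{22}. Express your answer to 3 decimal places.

φ_{22} = (r_2 − r_1²) / (1 − r_1²)
r_1² = (0.447)² = 0.199809
Numerator = 0.57 − 0.1998 = 0.3702; denominator = 1 − 0.1998 = 0.8002
φ_{22} = 0.3702 / 0.8002 = 0.463

0.463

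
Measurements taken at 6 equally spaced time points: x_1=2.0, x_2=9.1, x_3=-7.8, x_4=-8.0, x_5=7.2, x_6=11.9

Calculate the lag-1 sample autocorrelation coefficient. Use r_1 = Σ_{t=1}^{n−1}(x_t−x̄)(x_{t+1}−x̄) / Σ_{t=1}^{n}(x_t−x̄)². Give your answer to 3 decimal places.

Mean x̄ = (2.0 + 9.1 − 7.8 − 8.0 + 7.2 + 11.9)/6 = 2.4000
Deviations from mean: -0.4000, 6.7000, -10.2000, -10.4000, 4.8000, 9.5000
Numerator Σ_{t=1}^{5}(x_t−x̄)(x_{t+1}−x̄) = 30.7400
Denominator Σ(x_t−x̄)² = 370.5400
r_1 = 30.7400 / 370.5400 = 0.083

0.083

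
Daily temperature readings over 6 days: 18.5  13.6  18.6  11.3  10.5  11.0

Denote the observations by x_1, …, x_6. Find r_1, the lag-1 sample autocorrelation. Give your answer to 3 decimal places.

0.053

Mean x̄ = (18.5 + 13.6 + 18.6 + 11.3 + 10.5 + 11.0)/6 = 13.9167
Deviations from mean: 4.5833, -0.3167, 4.6833, -2.6167, -3.4167, -2.9167
Σ(x_t−x̄)(x_{t+1}−x̄) = (-1.4514) + (-1.4831) + (-12.2547) + (8.9403) + (9.9653) = 3.7164
Denominator Σ(x_t−x̄)² = 70.0683
r_1 = 3.7164 / 70.0683 = 0.053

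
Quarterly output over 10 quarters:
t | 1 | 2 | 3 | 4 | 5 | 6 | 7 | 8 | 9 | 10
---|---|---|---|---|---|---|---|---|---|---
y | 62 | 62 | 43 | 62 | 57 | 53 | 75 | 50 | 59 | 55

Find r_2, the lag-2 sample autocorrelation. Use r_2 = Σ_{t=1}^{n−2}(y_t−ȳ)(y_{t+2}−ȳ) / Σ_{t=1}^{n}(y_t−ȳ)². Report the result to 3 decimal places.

Mean ȳ = (62 + 62 + 43 + 62 + 57 + 53 + 75 + 50 + 59 + 55)/10 = 57.8000
Numerator Σ_{t=1}^{8}(y_t−ȳ)(y_{t+2}−ȳ) = 13.3200
Denominator Σ(y_t−ȳ)² = 661.6000
r_2 = 13.3200 / 661.6000 = 0.020

0.020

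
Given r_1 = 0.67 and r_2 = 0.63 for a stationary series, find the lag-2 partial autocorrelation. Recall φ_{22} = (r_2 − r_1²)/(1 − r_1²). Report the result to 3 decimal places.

0.329

φ_{22} = (r_2 − r_1²) / (1 − r_1²)
r_1² = (0.67)² = 0.4489
Numerator = 0.63 − 0.4489 = 0.1811; denominator = 1 − 0.4489 = 0.5511
φ_{22} = 0.1811 / 0.5511 = 0.329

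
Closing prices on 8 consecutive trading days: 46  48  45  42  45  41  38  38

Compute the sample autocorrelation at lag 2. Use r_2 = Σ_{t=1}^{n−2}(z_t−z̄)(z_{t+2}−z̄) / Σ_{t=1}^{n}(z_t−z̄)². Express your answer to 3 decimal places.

Mean z̄ = (46 + 48 + 45 + 42 + 45 + 41 + 38 + 38)/8 = 42.8750
Deviations from mean: 3.1250, 5.1250, 2.1250, -0.8750, 2.1250, -1.8750, -4.8750, -4.8750
Σ(z_t−z̄)(z_{t+2}−z̄) = (6.6406) + (-4.4844) + (4.5156) + (1.6406) + (-10.3594) + (9.1406) = 7.0938
Denominator Σ(z_t−z̄)² = 96.8750
r_2 = 7.0938 / 96.8750 = 0.073

0.073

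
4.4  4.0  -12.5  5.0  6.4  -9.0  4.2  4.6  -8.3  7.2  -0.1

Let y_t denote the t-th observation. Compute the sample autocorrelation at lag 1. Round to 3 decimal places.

Mean ȳ = (4.4 + 4.0 − 12.5 + 5.0 + 6.4 − 9.0 + 4.2 + 4.6 − 8.3 + 7.2 − 0.1)/11 = 0.5364
Numerator Σ_{t=1}^{10}(y_t−ȳ)(y_{t+1}−ȳ) = -238.7859
Denominator Σ(y_t−ȳ)² = 494.9455
r_1 = -238.7859 / 494.9455 = -0.482

-0.482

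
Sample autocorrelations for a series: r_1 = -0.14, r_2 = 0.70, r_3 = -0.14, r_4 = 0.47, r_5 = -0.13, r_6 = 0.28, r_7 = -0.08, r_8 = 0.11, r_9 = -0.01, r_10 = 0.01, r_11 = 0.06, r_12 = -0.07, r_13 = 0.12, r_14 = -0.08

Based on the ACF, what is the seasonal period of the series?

The largest autocorrelation is r_2 = 0.70, with weaker echoes at lags 4 (0.47) and 6 (0.28); the remaining lags stay at or below 0.12.
The dominant spike at lag 2 indicates a seasonal period of 2.

2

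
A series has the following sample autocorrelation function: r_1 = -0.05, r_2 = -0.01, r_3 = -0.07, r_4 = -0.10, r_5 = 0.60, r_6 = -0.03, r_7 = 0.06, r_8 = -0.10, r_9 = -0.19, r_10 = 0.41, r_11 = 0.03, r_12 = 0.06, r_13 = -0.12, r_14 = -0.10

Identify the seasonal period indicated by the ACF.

The largest autocorrelation is r_5 = 0.60, with a weaker echo at lag 10 (0.41); the remaining lags stay at or below 0.06.
The dominant spike at lag 5 indicates a seasonal period of 5.

5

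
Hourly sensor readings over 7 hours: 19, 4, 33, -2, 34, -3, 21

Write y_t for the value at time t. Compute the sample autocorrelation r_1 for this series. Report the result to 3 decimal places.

Mean ȳ = (19 + 4 + 33 − 2 + 34 − 3 + 21)/7 = 15.1429
Deviations from mean: 3.8571, -11.1429, 17.8571, -17.1429, 18.8571, -18.1429, 5.8571
Numerator Σ_{t=1}^{6}(y_t−ȳ)(y_{t+1}−ȳ) = -1319.7347
Denominator Σ(y_t−ȳ)² = 1470.8571
r_1 = -1319.7347 / 1470.8571 = -0.897

-0.897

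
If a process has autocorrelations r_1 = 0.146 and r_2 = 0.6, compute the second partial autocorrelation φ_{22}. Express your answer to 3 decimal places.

φ_{22} = (r_2 − r_1²) / (1 − r_1²)
r_1² = (0.146)² = 0.021316
Numerator = 0.6 − 0.0213 = 0.5787; denominator = 1 − 0.0213 = 0.9787
φ_{22} = 0.5787 / 0.9787 = 0.591

0.591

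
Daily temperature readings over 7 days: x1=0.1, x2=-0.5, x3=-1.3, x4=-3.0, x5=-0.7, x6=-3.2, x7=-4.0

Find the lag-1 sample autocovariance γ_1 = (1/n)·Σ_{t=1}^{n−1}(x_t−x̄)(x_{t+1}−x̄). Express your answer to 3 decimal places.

0.391

Mean x̄ = (0.1 − 0.5 − 1.3 − 3.0 − 0.7 − 3.2 − 4.0)/7 = -1.8000
Σ_{t=1}^{6}(x_t−x̄)(x_{t+1}−x̄) = 2.7400
γ_1 = 2.7400 / 7 = 0.391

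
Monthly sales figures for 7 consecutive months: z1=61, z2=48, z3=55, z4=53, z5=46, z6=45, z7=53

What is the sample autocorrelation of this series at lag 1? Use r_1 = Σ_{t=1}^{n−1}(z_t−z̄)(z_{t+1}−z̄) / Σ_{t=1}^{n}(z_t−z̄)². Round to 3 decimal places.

-0.113

Mean z̄ = (61 + 48 + 55 + 53 + 46 + 45 + 53)/7 = 51.5714
Deviations from mean: 9.4286, -3.5714, 3.4286, 1.4286, -5.5714, -6.5714, 1.4286
Σ(z_t−z̄)(z_{t+1}−z̄) = (-33.6735) + (-12.2449) + (4.8980) + (-7.9592) + (36.6122) + (-9.3878) = -21.7551
Denominator Σ(z_t−z̄)² = 191.7143
r_1 = -21.7551 / 191.7143 = -0.113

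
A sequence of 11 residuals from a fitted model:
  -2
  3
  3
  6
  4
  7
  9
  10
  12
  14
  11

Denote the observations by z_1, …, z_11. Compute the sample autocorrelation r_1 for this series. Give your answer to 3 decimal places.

0.633

Mean z̄ = (-2 + 3 + 3 + 6 + 4 + 7 + 9 + 10 + 12 + 14 + 11)/11 = 7.0000
Numerator Σ_{t=1}^{10}(z_t−z̄)(z_{t+1}−z̄) = 143.0000
Denominator Σ(z_t−z̄)² = 226.0000
r_1 = 143.0000 / 226.0000 = 0.633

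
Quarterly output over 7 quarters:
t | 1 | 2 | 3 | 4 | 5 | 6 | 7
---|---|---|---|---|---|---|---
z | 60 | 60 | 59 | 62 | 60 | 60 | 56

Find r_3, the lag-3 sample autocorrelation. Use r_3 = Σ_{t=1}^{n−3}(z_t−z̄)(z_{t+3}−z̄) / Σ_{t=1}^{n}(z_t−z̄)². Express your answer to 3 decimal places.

Mean z̄ = (60 + 60 + 59 + 62 + 60 + 60 + 56)/7 = 59.5714
Numerator Σ_{t=1}^{4}(z_t−z̄)(z_{t+3}−z̄) = -7.6939
Denominator Σ(z_t−z̄)² = 19.7143
r_3 = -7.6939 / 19.7143 = -0.390

-0.390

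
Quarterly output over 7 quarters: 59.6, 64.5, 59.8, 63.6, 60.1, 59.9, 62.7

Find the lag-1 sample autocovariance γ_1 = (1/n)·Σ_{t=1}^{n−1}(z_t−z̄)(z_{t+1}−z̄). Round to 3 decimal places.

Mean z̄ = (59.6 + 64.5 + 59.8 + 63.6 + 60.1 + 59.9 + 62.7)/7 = 61.4571
Deviations: -1.8571, 3.0429, -1.6571, 2.1429, -1.3571, -1.5571, 1.2429
Σ_{t=1}^{6}(z_t−z̄)(z_{t+1}−z̄) = -16.9747
γ_1 = -16.9747 / 7 = -2.425

-2.425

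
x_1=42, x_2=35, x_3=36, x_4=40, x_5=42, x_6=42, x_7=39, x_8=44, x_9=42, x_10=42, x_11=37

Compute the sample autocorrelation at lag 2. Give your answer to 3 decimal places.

Mean x̄ = (42 + 35 + 36 + 40 + 42 + 42 + 39 + 44 + 42 + 42 + 37)/11 = 40.0909
Numerator Σ_{t=1}^{9}(x_t−x̄)(x_{t+2}−x̄) = -10.4711
Denominator Σ(x_t−x̄)² = 86.9091
r_2 = -10.4711 / 86.9091 = -0.120

-0.120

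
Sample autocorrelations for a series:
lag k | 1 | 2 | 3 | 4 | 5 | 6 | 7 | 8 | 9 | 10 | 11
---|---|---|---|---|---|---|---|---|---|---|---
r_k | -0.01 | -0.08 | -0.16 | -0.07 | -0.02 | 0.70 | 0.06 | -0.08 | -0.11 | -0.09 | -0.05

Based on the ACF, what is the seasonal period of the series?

The largest autocorrelation is r_6 = 0.70; the remaining lags stay at or below 0.06.
The dominant spike at lag 6 indicates a seasonal period of 6.

6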